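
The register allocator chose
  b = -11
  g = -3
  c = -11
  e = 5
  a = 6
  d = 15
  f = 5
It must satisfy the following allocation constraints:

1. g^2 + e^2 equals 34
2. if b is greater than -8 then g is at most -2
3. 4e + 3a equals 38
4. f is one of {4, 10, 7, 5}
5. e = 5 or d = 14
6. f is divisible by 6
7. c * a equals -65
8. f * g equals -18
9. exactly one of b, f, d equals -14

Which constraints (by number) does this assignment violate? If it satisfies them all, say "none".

1. g^2 + e^2 = (-3)^2 + 5^2 = 9 + 25 = 34 — holds.
2. b = -11, not > -8; antecedent false, conditional vacuously true — holds.
3. 4e + 3a = 4(5) + 3(6) = 38 — holds.
4. f = 5 is in {4, 10, 7, 5} — holds.
5. e = 5 = 5 (first disjunct) — holds.
6. 5 = 6*0 + 5, so 6 does not divide 5 — does not hold.
7. c * a = -11 * 6 = -66, not -65 — does not hold.
8. f * g = 5 * (-3) = -15, not -18 — does not hold.
9. b=-11, f=5, d=15; 0 of them equal -14, not exactly one — does not hold.

Constraints 6, 7, 8, and 9 do not hold.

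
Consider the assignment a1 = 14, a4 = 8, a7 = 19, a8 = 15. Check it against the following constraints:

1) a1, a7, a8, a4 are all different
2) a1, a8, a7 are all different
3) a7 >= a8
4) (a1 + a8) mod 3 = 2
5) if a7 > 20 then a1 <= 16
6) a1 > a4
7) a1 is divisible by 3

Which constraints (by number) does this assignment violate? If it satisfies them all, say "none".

Constraint 7 is violated.

1) values 14, 19, 15, 8 are pairwise distinct — satisfied.
2) values 14, 15, 19 are pairwise distinct — satisfied.
3) a7 = 19, a8 = 15; 19 ≥ 15 — satisfied.
4) a1 + a8 = 29; 29 mod 3 = 2 — satisfied.
5) a7 = 19, not > 20; antecedent false, conditional vacuously true — satisfied.
6) a1 = 14, a4 = 8; 14 > 8 — satisfied.
7) 14 = 3*4 + 2, so 3 does not divide 14 — violated.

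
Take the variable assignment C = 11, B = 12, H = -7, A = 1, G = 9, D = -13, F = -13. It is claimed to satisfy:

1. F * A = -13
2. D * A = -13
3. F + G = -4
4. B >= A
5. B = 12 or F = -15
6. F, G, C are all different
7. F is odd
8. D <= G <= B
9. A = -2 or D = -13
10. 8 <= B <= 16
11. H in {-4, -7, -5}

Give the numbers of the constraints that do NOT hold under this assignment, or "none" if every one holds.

1. F * A = -13 * 1 = -13 — OK.
2. D * A = -13 * 1 = -13 — OK.
3. F + G = -13 + 9 = -4 — OK.
4. B = 12, A = 1; 12 ≥ 1 — OK.
5. B = 12 = 12 (first disjunct) — OK.
6. values -13, 9, 11 are pairwise distinct — OK.
7. F = -13 is odd — OK.
8. values -13 <= 9 <= 12 — OK.
9. A = 1 ≠ -2, but D = -13 = -13 (second disjunct) — OK.
10. B = 12 lies in [8, 16] — OK.
11. H = -7 is in {-4, -7, -5} — OK.

Yes — all constraints hold.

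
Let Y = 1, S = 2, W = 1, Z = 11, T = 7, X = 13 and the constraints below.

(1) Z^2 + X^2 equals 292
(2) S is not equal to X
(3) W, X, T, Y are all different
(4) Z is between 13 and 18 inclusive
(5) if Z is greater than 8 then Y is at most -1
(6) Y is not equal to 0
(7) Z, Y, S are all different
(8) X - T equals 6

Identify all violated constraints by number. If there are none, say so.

(1) Z^2 + X^2 = 11^2 + 13^2 = 121 + 169 = 290, not 292 — violated.
(2) S = 2, X = 13; distinct — satisfied.
(3) W = Y = 1, not all different — violated.
(4) Z = 11 is outside [13, 18] — violated.
(5) Z = 11 > 8, so we need Y ≤ -1; but Y = 1 > -1 — violated.
(6) Y = 1, and 1 ≠ 0 — satisfied.
(7) values 11, 1, 2 are pairwise distinct — satisfied.
(8) X - T = 13 - 7 = 6 — satisfied.

Violated: 1, 3, 4, 5.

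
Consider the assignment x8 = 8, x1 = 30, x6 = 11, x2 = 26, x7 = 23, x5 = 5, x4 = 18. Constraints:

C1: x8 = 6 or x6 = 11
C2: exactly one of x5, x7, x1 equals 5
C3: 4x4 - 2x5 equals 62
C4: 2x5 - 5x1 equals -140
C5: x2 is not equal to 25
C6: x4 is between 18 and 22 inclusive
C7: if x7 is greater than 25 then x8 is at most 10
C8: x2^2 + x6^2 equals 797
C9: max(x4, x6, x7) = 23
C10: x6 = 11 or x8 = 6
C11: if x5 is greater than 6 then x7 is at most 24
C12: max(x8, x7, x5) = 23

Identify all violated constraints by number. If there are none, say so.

C1: x8 = 8 ≠ 6, but x6 = 11 = 11 (second disjunct) — holds.
C2: x5=5, x7=23, x1=30; 1 of them equals 5 — holds.
C3: 4x4 - 2x5 = 4(18) - 2(5) = 62 — holds.
C4: 2x5 - 5x1 = 2(5) - 5(30) = -140 — holds.
C5: x2 = 26, and 26 ≠ 25 — holds.
C6: x4 = 18 lies in [18, 22] — holds.
C7: x7 = 23, not > 25; antecedent false, conditional vacuously true — holds.
C8: x2^2 + x6^2 = 26^2 + 11^2 = 676 + 121 = 797 — holds.
C9: max(18, 11, 23) = 23 — holds.
C10: x6 = 11 = 11 (first disjunct) — holds.
C11: x5 = 5, not > 6; antecedent false, conditional vacuously true — holds.
C12: max(8, 23, 5) = 23 — holds.

Yes — all constraints hold.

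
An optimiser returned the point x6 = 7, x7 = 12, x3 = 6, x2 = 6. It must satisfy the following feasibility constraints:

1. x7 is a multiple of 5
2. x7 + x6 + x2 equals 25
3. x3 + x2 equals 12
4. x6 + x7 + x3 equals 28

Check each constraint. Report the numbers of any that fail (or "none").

Constraints 1 and 4 are violated.

1. 12 = 5*2 + 2, so 5 does not divide 12  ✗
2. x7 + x6 + x2 = 12 + 7 + 6 = 25  ✓
3. x3 + x2 = 6 + 6 = 12  ✓
4. x6 + x7 + x3 = 7 + 12 + 6 = 25, not 28  ✗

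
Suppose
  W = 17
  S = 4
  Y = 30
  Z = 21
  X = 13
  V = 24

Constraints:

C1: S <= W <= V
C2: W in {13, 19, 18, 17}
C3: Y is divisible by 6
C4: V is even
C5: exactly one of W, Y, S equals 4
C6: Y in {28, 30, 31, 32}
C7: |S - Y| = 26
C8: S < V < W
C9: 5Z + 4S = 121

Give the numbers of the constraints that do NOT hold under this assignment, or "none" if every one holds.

C1: values 4 <= 17 <= 24 — holds.
C2: W = 17 is in {13, 19, 18, 17} — holds.
C3: 30 / 6 = 5, so 6 divides 30 — holds.
C4: V = 24 is even — holds.
C5: W=17, Y=30, S=4; 1 of them equals 4 — holds.
C6: Y = 30 is in {28, 30, 31, 32} — holds.
C7: |4 - 30| = 26 — holds.
C8: values 4, 24, 17; V = 24 is not < W = 17 — does not hold.
C9: 5Z + 4S = 5(21) + 4(4) = 121 — holds.

Constraint 8 is violated.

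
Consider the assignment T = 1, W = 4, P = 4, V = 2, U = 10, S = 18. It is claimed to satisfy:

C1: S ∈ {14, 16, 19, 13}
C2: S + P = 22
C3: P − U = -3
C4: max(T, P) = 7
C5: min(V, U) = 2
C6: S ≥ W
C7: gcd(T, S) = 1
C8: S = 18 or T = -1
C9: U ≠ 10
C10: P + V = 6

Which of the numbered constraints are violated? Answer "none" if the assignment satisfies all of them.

Constraints 1, 3, 4, and 9 do not hold.

C1: S = 18 is not in {14, 16, 19, 13}  no
C2: S + P = 18 + 4 = 22  yes
C3: P − U = 4 − 10 = -6, not -3  no
C4: max(1, 4) = 4, not 7  no
C5: min(2, 10) = 2  yes
C6: S = 18, W = 4; 18 ≥ 4  yes
C7: gcd(1, 18) = 1  yes
C8: S = 18 = 18 (first disjunct)  yes
C9: U = 10, but 10 is required to differ  no
C10: P + V = 4 + 2 = 6  yes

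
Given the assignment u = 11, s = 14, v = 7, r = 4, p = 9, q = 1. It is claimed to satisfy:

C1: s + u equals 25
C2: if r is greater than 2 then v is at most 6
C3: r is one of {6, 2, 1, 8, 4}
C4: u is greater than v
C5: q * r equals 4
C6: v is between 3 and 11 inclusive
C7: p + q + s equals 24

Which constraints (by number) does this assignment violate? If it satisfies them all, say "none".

Violated: 2.

C1: s + u = 14 + 11 = 25  OK
C2: r = 4 > 2, so we need v ≤ 6; but v = 7 > 6  FAIL
C3: r = 4 is in {6, 2, 1, 8, 4}  OK
C4: u = 11, v = 7; 11 > 7  OK
C5: q * r = 1 * 4 = 4  OK
C6: v = 7 lies in [3, 11]  OK
C7: p + q + s = 9 + 1 + 14 = 24  OK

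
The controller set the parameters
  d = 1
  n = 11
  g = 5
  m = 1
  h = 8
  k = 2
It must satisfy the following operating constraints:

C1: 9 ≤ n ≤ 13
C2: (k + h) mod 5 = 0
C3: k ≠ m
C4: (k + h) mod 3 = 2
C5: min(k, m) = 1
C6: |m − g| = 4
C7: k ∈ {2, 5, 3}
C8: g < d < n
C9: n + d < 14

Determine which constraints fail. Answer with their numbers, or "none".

Constraints 4, 8 are violated.

C1: n = 11 lies in [9, 13]  yes
C2: k + h = 10; 10 mod 5 = 0  yes
C3: k = 2, m = 1; distinct  yes
C4: k + h = 10; 10 mod 3 = 1, not 2  no
C5: min(2, 1) = 1  yes
C6: |1 − 5| = 4  yes
C7: k = 2 is in {2, 5, 3}  yes
C8: values 5, 1, 11; g = 5 is not < d = 1  no
C9: n + d = 11 + 1 = 12; 12 < 14  yes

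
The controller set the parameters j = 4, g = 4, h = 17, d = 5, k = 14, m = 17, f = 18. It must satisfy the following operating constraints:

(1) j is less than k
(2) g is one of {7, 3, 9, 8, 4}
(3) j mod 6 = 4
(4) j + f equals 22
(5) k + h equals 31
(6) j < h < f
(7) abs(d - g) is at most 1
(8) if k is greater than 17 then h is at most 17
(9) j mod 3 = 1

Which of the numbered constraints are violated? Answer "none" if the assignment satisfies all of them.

(1) j = 4, k = 14; 4 < 14 — holds.
(2) g = 4 is in {7, 3, 9, 8, 4} — holds.
(3) 4 mod 6 = 4 — holds.
(4) j + f = 4 + 18 = 22 — holds.
(5) k + h = 14 + 17 = 31 — holds.
(6) values 4 < 17 < 18 — holds.
(7) abs(5 - 4) = 1; 1 ≤ 1 — holds.
(8) k = 14, not > 17; antecedent false, conditional vacuously true — holds.
(9) 4 mod 3 = 1 — holds.

All constraints are satisfied.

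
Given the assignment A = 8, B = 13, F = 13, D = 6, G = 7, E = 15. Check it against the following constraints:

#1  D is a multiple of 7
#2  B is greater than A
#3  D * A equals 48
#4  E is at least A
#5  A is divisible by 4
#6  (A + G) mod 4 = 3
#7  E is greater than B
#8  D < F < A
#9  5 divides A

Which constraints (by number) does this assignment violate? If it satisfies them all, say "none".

#1 6 = 7*0 + 6, so 7 does not divide 6  fails
#2 B = 13, A = 8; 13 > 8  holds
#3 D * A = 6 * 8 = 48  holds
#4 E = 15, A = 8; 15 ≥ 8  holds
#5 8 / 4 = 2, so 4 divides 8  holds
#6 A + G = 15; 15 mod 4 = 3  holds
#7 E = 15, B = 13; 15 > 13  holds
#8 values 6, 13, 8; F = 13 is not < A = 8  fails
#9 8 = 5*1 + 3, so 5 does not divide 8  fails

Violated: 1, 8, and 9.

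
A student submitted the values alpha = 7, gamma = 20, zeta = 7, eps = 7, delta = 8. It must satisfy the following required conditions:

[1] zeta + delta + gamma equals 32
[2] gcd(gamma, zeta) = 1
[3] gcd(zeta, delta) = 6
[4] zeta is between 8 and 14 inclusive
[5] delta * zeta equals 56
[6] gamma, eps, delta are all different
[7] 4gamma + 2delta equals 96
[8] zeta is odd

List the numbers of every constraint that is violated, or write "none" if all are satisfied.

Violated: 1, 3, 4.

[1] zeta + delta + gamma = 7 + 8 + 20 = 35, not 32  FAIL
[2] gcd(20, 7) = 1  OK
[3] gcd(7, 8) = 1, not 6  FAIL
[4] zeta = 7 is outside [8, 14]  FAIL
[5] delta * zeta = 8 * 7 = 56  OK
[6] values 20, 7, 8 are pairwise distinct  OK
[7] 4gamma + 2delta = 4(20) + 2(8) = 96  OK
[8] zeta = 7 is odd  OK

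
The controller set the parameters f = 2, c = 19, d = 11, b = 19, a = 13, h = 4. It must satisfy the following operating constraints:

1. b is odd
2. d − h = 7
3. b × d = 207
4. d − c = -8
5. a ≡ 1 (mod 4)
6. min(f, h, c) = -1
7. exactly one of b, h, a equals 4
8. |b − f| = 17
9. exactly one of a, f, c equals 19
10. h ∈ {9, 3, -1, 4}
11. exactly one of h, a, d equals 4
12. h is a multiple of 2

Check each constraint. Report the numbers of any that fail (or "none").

No — constraints 3, 6 are not satisfied.

1. b = 19 is odd — holds.
2. d − h = 11 − 4 = 7 — holds.
3. b × d = 19 × 11 = 209, not 207 — does not hold.
4. d − c = 11 − 19 = -8 — holds.
5. 13 mod 4 = 1 — holds.
6. min(2, 4, 19) = 2, not -1 — does not hold.
7. b=19, h=4, a=13; 1 of them equals 4 — holds.
8. |19 − 2| = 17 — holds.
9. a=13, f=2, c=19; 1 of them equals 19 — holds.
10. h = 4 is in {9, 3, -1, 4} — holds.
11. h=4, a=13, d=11; 1 of them equals 4 — holds.
12. 4 / 2 = 2, so 2 divides 4 — holds.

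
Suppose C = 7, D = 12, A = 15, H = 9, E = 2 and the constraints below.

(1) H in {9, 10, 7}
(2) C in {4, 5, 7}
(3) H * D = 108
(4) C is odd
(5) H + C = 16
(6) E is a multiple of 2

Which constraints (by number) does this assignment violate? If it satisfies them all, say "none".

All constraints are satisfied.

(1) H = 9 is in {9, 10, 7}  true
(2) C = 7 is in {4, 5, 7}  true
(3) H * D = 9 * 12 = 108  true
(4) C = 7 is odd  true
(5) H + C = 9 + 7 = 16  true
(6) 2 / 2 = 1, so 2 divides 2  true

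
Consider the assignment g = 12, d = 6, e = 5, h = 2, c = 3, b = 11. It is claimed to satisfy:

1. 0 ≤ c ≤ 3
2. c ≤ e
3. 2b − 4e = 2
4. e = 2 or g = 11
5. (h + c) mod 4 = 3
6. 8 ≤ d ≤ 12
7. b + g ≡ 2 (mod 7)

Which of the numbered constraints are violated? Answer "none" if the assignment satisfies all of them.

1. c = 3 lies in [0, 3] — holds.
2. c = 3, e = 5; 3 ≤ 5 — holds.
3. 2b − 4e = 2(11) − 4(5) = 2 — holds.
4. e = 5 ≠ 2 and g = 12 ≠ 11; both disjuncts false — does not hold.
5. h + c = 5; 5 mod 4 = 1, not 3 — does not hold.
6. d = 6 is outside [8, 12] — does not hold.
7. b + g = 23; 23 mod 7 = 2 — holds.

Constraints 4, 5, and 6 do not hold.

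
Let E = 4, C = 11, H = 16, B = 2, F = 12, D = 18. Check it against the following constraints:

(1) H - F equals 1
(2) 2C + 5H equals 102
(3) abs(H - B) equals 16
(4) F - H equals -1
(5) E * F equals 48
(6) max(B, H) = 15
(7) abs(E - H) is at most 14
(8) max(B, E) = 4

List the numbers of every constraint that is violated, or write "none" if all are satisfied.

The assignment fails constraints 1, 3, 4, and 6.

(1) H - F = 16 - 12 = 4, not 1  fails
(2) 2C + 5H = 2(11) + 5(16) = 102  holds
(3) abs(16 - 2) = 14, not 16  fails
(4) F - H = 12 - 16 = -4, not -1  fails
(5) E * F = 4 * 12 = 48  holds
(6) max(2, 16) = 16, not 15  fails
(7) abs(4 - 16) = 12; 12 ≤ 14  holds
(8) max(2, 4) = 4  holds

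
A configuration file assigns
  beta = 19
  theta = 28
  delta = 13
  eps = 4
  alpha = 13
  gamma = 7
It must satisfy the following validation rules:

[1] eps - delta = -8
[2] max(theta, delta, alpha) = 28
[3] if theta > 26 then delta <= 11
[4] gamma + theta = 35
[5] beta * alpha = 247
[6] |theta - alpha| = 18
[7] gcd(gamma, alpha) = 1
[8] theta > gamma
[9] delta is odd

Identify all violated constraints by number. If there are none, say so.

[1] eps - delta = 4 - 13 = -9, not -8  FAIL
[2] max(28, 13, 13) = 28  OK
[3] theta = 28 > 26, so we need delta ≤ 11; but delta = 13 > 11  FAIL
[4] gamma + theta = 7 + 28 = 35  OK
[5] beta * alpha = 19 * 13 = 247  OK
[6] |28 - 13| = 15, not 18  FAIL
[7] gcd(7, 13) = 1  OK
[8] theta = 28, gamma = 7; 28 > 7  OK
[9] delta = 13 is odd  OK

Violated: 1, 3, and 6.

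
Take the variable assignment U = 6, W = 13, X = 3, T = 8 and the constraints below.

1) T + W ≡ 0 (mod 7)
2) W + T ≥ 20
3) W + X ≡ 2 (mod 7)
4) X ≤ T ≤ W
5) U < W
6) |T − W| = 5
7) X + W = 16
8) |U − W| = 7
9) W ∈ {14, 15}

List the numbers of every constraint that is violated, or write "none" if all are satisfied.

Constraint 9 does not hold.

1) T + W = 21; 21 mod 7 = 0 — holds.
2) W + T = 13 + 8 = 21; 21 ≥ 20 — holds.
3) W + X = 16; 16 mod 7 = 2 — holds.
4) values 3 ≤ 8 ≤ 13 — holds.
5) U = 6, W = 13; 6 < 13 — holds.
6) |8 − 13| = 5 — holds.
7) X + W = 3 + 13 = 16 — holds.
8) |6 − 13| = 7 — holds.
9) W = 13 is not in {14, 15} — fails.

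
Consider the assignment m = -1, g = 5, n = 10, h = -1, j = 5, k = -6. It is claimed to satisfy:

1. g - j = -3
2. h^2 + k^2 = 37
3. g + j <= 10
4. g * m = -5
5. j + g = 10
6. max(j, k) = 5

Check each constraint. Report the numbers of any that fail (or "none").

1. g - j = 5 - 5 = 0, not -3 — fails.
2. h^2 + k^2 = (-1)^2 + (-6)^2 = 1 + 36 = 37 — holds.
3. g + j = 5 + 5 = 10; 10 ≤ 10 — holds.
4. g * m = 5 * (-1) = -5 — holds.
5. j + g = 5 + 5 = 10 — holds.
6. max(5, -6) = 5 — holds.

Constraint 1 is violated.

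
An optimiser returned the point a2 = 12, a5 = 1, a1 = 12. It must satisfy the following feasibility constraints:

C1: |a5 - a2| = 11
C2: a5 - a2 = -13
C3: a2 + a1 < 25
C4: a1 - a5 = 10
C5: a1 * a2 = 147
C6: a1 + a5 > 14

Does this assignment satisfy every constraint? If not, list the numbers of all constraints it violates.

C1: |1 - 12| = 11  true
C2: a5 - a2 = 1 - 12 = -11, not -13  false
C3: a2 + a1 = 12 + 12 = 24; 24 < 25  true
C4: a1 - a5 = 12 - 1 = 11, not 10  false
C5: a1 * a2 = 12 * 12 = 144, not 147  false
C6: a1 + a5 = 12 + 1 = 13; 13 ≤ 14, bound 14 not met  false

No — constraints 2, 4, 5, 6 are not satisfied.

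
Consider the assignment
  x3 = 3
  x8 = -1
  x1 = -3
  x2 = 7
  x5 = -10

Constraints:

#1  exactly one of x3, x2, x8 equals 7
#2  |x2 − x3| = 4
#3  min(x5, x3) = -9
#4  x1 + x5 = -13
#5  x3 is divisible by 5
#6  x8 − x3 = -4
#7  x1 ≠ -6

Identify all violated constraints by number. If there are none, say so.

No — constraints 3 and 5 are not satisfied.

#1 x3=3, x2=7, x8=-1; 1 of them equals 7 — satisfied.
#2 |7 − 3| = 4 — satisfied.
#3 min(-10, 3) = -10, not -9 — violated.
#4 x1 + x5 = -3 + (-10) = -13 — satisfied.
#5 3 = 5×0 + 3, so 5 does not divide 3 — violated.
#6 x8 − x3 = -1 − 3 = -4 — satisfied.
#7 x1 = -3, and -3 ≠ -6 — satisfied.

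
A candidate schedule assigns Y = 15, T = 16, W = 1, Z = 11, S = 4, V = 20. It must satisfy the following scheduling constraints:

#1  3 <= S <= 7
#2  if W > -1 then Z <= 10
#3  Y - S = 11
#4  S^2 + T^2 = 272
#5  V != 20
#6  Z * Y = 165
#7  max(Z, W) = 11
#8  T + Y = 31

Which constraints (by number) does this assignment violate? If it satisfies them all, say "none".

Constraints 2 and 5 do not hold.

#1 S = 4 lies in [3, 7]  ✓
#2 W = 1 > -1, so we need Z ≤ 10; but Z = 11 > 10  ✗
#3 Y - S = 15 - 4 = 11  ✓
#4 S^2 + T^2 = 4^2 + 16^2 = 16 + 256 = 272  ✓
#5 V = 20, but 20 is required to differ  ✗
#6 Z * Y = 11 * 15 = 165  ✓
#7 max(11, 1) = 11  ✓
#8 T + Y = 16 + 15 = 31  ✓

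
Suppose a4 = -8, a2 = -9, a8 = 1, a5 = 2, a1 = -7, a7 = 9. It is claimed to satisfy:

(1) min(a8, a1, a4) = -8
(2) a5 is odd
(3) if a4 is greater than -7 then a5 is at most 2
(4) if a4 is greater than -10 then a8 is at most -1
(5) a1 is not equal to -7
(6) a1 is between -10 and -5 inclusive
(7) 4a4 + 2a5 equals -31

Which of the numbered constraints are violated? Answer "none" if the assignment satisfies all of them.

Constraints 2, 4, 5, 7 are violated.

(1) min(1, -7, -8) = -8 — OK.
(2) a5 = 2 is even — violated.
(3) a4 = -8, not > -7; antecedent false, conditional vacuously true — OK.
(4) a4 = -8 > -10, so we need a8 ≤ -1; but a8 = 1 > -1 — violated.
(5) a1 = -7, but -7 is required to differ — violated.
(6) a1 = -7 lies in [-10, -5] — OK.
(7) 4a4 + 2a5 = 4(-8) + 2(2) = -28, not -31 — violated.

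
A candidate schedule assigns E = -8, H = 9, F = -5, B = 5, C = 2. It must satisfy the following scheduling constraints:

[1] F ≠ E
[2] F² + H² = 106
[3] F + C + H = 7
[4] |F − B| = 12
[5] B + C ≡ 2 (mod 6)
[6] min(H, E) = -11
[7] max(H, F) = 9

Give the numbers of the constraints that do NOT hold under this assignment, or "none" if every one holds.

[1] F = -5, E = -8; distinct — OK.
[2] F² + H² = (-5)² + 9² = 25 + 81 = 106 — OK.
[3] F + C + H = -5 + 2 + 9 = 6, not 7 — violated.
[4] |-5 − 5| = 10, not 12 — violated.
[5] B + C = 7; 7 mod 6 = 1, not 2 — violated.
[6] min(9, -8) = -8, not -11 — violated.
[7] max(9, -5) = 9 — OK.

No — constraints 3, 4, 5, and 6 are not satisfied.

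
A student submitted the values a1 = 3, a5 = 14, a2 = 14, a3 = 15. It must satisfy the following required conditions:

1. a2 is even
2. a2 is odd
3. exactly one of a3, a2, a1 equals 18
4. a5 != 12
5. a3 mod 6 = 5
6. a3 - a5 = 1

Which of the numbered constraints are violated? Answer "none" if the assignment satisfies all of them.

1. a2 = 14 is even  ✔
2. a2 = 14 is even  ✘
3. a3=15, a2=14, a1=3; 0 of them equal 18, not exactly one  ✘
4. a5 = 14, and 14 ≠ 12  ✔
5. 15 mod 6 = 3, not 5  ✘
6. a3 - a5 = 15 - 14 = 1  ✔

The assignment fails constraints 2, 3, and 5.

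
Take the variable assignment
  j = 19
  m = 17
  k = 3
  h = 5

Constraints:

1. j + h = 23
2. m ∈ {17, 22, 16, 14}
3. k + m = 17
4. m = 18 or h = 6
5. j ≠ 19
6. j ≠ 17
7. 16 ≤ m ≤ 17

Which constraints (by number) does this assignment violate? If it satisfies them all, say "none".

The assignment fails constraints 1, 3, 4, and 5.

1. j + h = 19 + 5 = 24, not 23 — violated.
2. m = 17 is in {17, 22, 16, 14} — satisfied.
3. k + m = 3 + 17 = 20, not 17 — violated.
4. m = 17 ≠ 18 and h = 5 ≠ 6; both disjuncts false — violated.
5. j = 19, but 19 is required to differ — violated.
6. j = 19, and 19 ≠ 17 — satisfied.
7. m = 17 lies in [16, 17] — satisfied.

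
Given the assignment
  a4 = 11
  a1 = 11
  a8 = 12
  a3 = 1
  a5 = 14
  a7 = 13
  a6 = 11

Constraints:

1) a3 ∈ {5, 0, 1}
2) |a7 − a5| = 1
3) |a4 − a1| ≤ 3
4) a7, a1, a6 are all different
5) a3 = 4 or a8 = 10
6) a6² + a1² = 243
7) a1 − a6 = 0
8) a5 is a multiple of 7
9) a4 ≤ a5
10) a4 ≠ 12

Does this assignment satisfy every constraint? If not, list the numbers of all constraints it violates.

Violated: 4, 5, and 6.

1) a3 = 1 is in {5, 0, 1}  OK
2) |13 − 14| = 1  OK
3) |11 − 11| = 0; 0 ≤ 3  OK
4) a1 = a6 = 11, not all different  FAIL
5) a3 = 1 ≠ 4 and a8 = 12 ≠ 10; both disjuncts false  FAIL
6) a6² + a1² = 11² + 11² = 121 + 121 = 242, not 243  FAIL
7) a1 − a6 = 11 − 11 = 0  OK
8) 14 / 7 = 2, so 7 divides 14  OK
9) a4 = 11, a5 = 14; 11 ≤ 14  OK
10) a4 = 11, and 11 ≠ 12  OK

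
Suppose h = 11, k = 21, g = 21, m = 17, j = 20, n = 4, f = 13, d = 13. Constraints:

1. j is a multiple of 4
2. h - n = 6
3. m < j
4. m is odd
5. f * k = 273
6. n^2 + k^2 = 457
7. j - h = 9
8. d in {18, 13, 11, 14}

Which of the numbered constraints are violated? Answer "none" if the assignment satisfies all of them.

Constraint 2 does not hold.

1. 20 / 4 = 5, so 4 divides 20  OK
2. h - n = 11 - 4 = 7, not 6  FAIL
3. m = 17, j = 20; 17 < 20  OK
4. m = 17 is odd  OK
5. f * k = 13 * 21 = 273  OK
6. n^2 + k^2 = 4^2 + 21^2 = 16 + 441 = 457  OK
7. j - h = 20 - 11 = 9  OK
8. d = 13 is in {18, 13, 11, 14}  OK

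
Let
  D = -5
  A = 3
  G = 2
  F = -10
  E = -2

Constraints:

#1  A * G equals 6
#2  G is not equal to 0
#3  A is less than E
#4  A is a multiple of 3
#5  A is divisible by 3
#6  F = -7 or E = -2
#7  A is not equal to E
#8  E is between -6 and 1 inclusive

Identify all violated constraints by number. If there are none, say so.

#1 A * G = 3 * 2 = 6 — satisfied.
#2 G = 2, and 2 ≠ 0 — satisfied.
#3 A = 3, E = -2; 3 ≥ -2 (want <) — violated.
#4 3 / 3 = 1, so 3 divides 3 — satisfied.
#5 3 / 3 = 1, so 3 divides 3 — satisfied.
#6 F = -10 ≠ -7, but E = -2 = -2 (second disjunct) — satisfied.
#7 A = 3, E = -2; distinct — satisfied.
#8 E = -2 lies in [-6, 1] — satisfied.

Violated: 3.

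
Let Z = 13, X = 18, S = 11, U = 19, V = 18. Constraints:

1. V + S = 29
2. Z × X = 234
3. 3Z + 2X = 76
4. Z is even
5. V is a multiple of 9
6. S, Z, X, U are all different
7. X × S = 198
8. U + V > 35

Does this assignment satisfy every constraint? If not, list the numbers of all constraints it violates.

No — constraints 3 and 4 are not satisfied.

1. V + S = 18 + 11 = 29 — holds.
2. Z × X = 13 × 18 = 234 — holds.
3. 3Z + 2X = 3(13) + 2(18) = 75, not 76 — fails.
4. Z = 13 is odd — fails.
5. 18 / 9 = 2, so 9 divides 18 — holds.
6. values 11, 13, 18, 19 are pairwise distinct — holds.
7. X × S = 18 × 11 = 198 — holds.
8. U + V = 19 + 18 = 37; 37 > 35 — holds.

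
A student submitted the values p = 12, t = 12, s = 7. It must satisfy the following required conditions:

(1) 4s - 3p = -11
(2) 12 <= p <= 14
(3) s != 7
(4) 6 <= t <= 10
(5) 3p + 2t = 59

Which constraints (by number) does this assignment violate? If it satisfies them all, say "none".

(1) 4s - 3p = 4(7) - 3(12) = -8, not -11 — violated.
(2) p = 12 lies in [12, 14] — satisfied.
(3) s = 7, but 7 is required to differ — violated.
(4) t = 12 is outside [6, 10] — violated.
(5) 3p + 2t = 3(12) + 2(12) = 60, not 59 — violated.

The assignment fails constraints 1, 3, 4, 5.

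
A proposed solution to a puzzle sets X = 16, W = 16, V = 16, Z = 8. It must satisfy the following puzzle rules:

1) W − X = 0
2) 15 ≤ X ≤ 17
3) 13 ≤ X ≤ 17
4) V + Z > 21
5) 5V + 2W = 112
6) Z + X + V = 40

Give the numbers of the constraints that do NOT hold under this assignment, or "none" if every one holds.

No violations.

1) W − X = 16 − 16 = 0 — holds.
2) X = 16 lies in [15, 17] — holds.
3) X = 16 lies in [13, 17] — holds.
4) V + Z = 16 + 8 = 24; 24 > 21 — holds.
5) 5V + 2W = 5(16) + 2(16) = 112 — holds.
6) Z + X + V = 8 + 16 + 16 = 40 — holds.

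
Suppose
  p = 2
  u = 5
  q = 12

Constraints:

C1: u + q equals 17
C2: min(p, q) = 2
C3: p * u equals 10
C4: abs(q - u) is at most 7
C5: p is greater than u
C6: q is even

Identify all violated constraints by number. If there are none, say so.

C1: u + q = 5 + 12 = 17 — satisfied.
C2: min(2, 12) = 2 — satisfied.
C3: p * u = 2 * 5 = 10 — satisfied.
C4: abs(12 - 5) = 7; 7 ≤ 7 — satisfied.
C5: p = 2, u = 5; 2 ≤ 5 (want >) — violated.
C6: q = 12 is even — satisfied.

Constraint 5 is violated.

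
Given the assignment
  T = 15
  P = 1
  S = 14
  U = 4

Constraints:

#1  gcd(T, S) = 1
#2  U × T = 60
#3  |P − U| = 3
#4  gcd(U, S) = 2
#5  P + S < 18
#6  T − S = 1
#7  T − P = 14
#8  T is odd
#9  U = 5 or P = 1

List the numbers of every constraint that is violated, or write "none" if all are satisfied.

Yes — all constraints hold.

#1 gcd(15, 14) = 1  yes
#2 U × T = 4 × 15 = 60  yes
#3 |1 − 4| = 3  yes
#4 gcd(4, 14) = 2  yes
#5 P + S = 1 + 14 = 15; 15 < 18  yes
#6 T − S = 15 − 14 = 1  yes
#7 T − P = 15 − 1 = 14  yes
#8 T = 15 is odd  yes
#9 U = 4 ≠ 5, but P = 1 = 1 (second disjunct)  yes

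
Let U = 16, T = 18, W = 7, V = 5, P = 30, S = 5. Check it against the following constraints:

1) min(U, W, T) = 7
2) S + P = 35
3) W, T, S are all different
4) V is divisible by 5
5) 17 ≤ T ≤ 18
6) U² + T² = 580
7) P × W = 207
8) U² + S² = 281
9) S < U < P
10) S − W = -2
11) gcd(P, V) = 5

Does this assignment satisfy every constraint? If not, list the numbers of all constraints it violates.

1) min(16, 7, 18) = 7 — OK.
2) S + P = 5 + 30 = 35 — OK.
3) values 7, 18, 5 are pairwise distinct — OK.
4) 5 / 5 = 1, so 5 divides 5 — OK.
5) T = 18 lies in [17, 18] — OK.
6) U² + T² = 16² + 18² = 256 + 324 = 580 — OK.
7) P × W = 30 × 7 = 210, not 207 — violated.
8) U² + S² = 16² + 5² = 256 + 25 = 281 — OK.
9) values 5 < 16 < 30 — OK.
10) S − W = 5 − 7 = -2 — OK.
11) gcd(30, 5) = 5 — OK.

Constraint 7 does not hold.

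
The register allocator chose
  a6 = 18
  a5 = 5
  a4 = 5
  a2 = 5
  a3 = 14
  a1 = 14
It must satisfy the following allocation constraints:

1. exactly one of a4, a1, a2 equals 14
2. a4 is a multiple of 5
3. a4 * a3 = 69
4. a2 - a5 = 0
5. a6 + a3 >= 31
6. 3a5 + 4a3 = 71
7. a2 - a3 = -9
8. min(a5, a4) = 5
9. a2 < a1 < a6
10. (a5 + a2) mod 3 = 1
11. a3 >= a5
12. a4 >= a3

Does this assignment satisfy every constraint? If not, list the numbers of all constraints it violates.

The assignment fails constraints 3, 12.

1. a4=5, a1=14, a2=5; 1 of them equals 14  yes
2. 5 / 5 = 1, so 5 divides 5  yes
3. a4 * a3 = 5 * 14 = 70, not 69  no
4. a2 - a5 = 5 - 5 = 0  yes
5. a6 + a3 = 18 + 14 = 32; 32 ≥ 31  yes
6. 3a5 + 4a3 = 3(5) + 4(14) = 71  yes
7. a2 - a3 = 5 - 14 = -9  yes
8. min(5, 5) = 5  yes
9. values 5 < 14 < 18  yes
10. a5 + a2 = 10; 10 mod 3 = 1  yes
11. a3 = 14, a5 = 5; 14 ≥ 5  yes
12. a4 = 5, a3 = 14; 5 < 14 (want ≥)  no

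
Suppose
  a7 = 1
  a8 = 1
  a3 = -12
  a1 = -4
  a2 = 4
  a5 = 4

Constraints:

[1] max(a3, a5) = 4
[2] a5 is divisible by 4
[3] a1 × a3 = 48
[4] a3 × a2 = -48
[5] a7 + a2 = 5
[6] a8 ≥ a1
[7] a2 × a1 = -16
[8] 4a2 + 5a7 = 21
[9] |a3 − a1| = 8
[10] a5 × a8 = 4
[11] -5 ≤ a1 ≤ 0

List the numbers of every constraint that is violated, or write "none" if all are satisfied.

None — every constraint holds.

[1] max(-12, 4) = 4  OK
[2] 4 / 4 = 1, so 4 divides 4  OK
[3] a1 × a3 = -4 × (-12) = 48  OK
[4] a3 × a2 = -12 × 4 = -48  OK
[5] a7 + a2 = 1 + 4 = 5  OK
[6] a8 = 1, a1 = -4; 1 ≥ -4  OK
[7] a2 × a1 = 4 × (-4) = -16  OK
[8] 4a2 + 5a7 = 4(4) + 5(1) = 21  OK
[9] |-12 − (-4)| = 8  OK
[10] a5 × a8 = 4 × 1 = 4  OK
[11] a1 = -4 lies in [-5, 0]  OK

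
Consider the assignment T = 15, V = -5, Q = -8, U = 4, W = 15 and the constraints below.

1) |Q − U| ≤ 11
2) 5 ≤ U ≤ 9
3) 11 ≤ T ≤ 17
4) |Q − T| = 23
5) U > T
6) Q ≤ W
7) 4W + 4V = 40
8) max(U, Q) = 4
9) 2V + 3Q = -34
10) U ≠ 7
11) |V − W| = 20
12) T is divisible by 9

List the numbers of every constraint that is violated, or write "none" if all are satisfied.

The assignment fails constraints 1, 2, 5, and 12.

1) |-8 − 4| = 12; 12 > 11, exceeds bound 11  ✗
2) U = 4 is outside [5, 9]  ✗
3) T = 15 lies in [11, 17]  ✓
4) |-8 − 15| = 23  ✓
5) U = 4, T = 15; 4 ≤ 15 (want >)  ✗
6) Q = -8, W = 15; -8 ≤ 15  ✓
7) 4W + 4V = 4(15) + 4(-5) = 40  ✓
8) max(4, -8) = 4  ✓
9) 2V + 3Q = 2(-5) + 3(-8) = -34  ✓
10) U = 4, and 4 ≠ 7  ✓
11) |-5 − 15| = 20  ✓
12) 15 = 9×1 + 6, so 9 does not divide 15  ✗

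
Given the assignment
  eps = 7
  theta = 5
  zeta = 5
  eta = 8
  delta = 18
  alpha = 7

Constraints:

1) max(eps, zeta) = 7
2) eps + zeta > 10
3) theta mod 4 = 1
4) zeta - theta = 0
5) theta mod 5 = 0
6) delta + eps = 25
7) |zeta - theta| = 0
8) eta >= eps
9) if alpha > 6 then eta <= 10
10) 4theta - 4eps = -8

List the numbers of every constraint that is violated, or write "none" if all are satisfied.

No violations.

1) max(7, 5) = 7 — satisfied.
2) eps + zeta = 7 + 5 = 12; 12 > 10 — satisfied.
3) 5 mod 4 = 1 — satisfied.
4) zeta - theta = 5 - 5 = 0 — satisfied.
5) 5 mod 5 = 0 — satisfied.
6) delta + eps = 18 + 7 = 25 — satisfied.
7) |5 - 5| = 0 — satisfied.
8) eta = 8, eps = 7; 8 ≥ 7 — satisfied.
9) alpha = 7 > 6, so we need eta ≤ 10; eta = 8 ≤ 10 — satisfied.
10) 4theta - 4eps = 4(5) - 4(7) = -8 — satisfied.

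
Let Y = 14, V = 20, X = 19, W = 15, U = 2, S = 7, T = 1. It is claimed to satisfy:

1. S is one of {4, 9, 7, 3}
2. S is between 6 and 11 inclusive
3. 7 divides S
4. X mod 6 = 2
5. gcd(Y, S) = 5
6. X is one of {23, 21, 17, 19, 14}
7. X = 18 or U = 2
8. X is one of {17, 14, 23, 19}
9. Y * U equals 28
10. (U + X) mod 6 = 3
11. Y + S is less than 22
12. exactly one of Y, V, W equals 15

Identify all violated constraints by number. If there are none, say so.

Violated: 4 and 5.

1. S = 7 is in {4, 9, 7, 3} — satisfied.
2. S = 7 lies in [6, 11] — satisfied.
3. 7 / 7 = 1, so 7 divides 7 — satisfied.
4. 19 mod 6 = 1, not 2 — violated.
5. gcd(14, 7) = 7, not 5 — violated.
6. X = 19 is in {23, 21, 17, 19, 14} — satisfied.
7. X = 19 ≠ 18, but U = 2 = 2 (second disjunct) — satisfied.
8. X = 19 is in {17, 14, 23, 19} — satisfied.
9. Y * U = 14 * 2 = 28 — satisfied.
10. U + X = 21; 21 mod 6 = 3 — satisfied.
11. Y + S = 14 + 7 = 21; 21 < 22 — satisfied.
12. Y=14, V=20, W=15; 1 of them equals 15 — satisfied.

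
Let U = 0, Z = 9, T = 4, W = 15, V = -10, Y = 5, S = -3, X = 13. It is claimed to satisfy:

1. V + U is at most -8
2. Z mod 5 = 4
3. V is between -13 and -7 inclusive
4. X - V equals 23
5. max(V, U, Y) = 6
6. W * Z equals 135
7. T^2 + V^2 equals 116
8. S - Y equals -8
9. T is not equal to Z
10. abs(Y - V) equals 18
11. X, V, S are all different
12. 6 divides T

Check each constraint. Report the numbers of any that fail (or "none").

1. V + U = -10 + 0 = -10; -10 ≤ -8  yes
2. 9 mod 5 = 4  yes
3. V = -10 lies in [-13, -7]  yes
4. X - V = 13 - (-10) = 23  yes
5. max(-10, 0, 5) = 5, not 6  no
6. W * Z = 15 * 9 = 135  yes
7. T^2 + V^2 = 4^2 + (-10)^2 = 16 + 100 = 116  yes
8. S - Y = -3 - 5 = -8  yes
9. T = 4, Z = 9; distinct  yes
10. abs(5 - (-10)) = 15, not 18  no
11. values 13, -10, -3 are pairwise distinct  yes
12. 4 = 6*0 + 4, so 6 does not divide 4  no

Constraints 5, 10, 12 are violated.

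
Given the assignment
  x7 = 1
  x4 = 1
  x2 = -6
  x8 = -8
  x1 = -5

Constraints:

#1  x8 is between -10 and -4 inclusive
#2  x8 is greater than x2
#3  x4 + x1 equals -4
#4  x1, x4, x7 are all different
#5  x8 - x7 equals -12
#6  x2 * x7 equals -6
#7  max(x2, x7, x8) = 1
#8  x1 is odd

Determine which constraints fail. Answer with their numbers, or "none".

Constraints 2, 4, and 5 are violated.

#1 x8 = -8 lies in [-10, -4] — holds.
#2 x8 = -8, x2 = -6; -8 ≤ -6 (want >) — does not hold.
#3 x4 + x1 = 1 + (-5) = -4 — holds.
#4 x4 = x7 = 1, not all different — does not hold.
#5 x8 - x7 = -8 - 1 = -9, not -12 — does not hold.
#6 x2 * x7 = -6 * 1 = -6 — holds.
#7 max(-6, 1, -8) = 1 — holds.
#8 x1 = -5 is odd — holds.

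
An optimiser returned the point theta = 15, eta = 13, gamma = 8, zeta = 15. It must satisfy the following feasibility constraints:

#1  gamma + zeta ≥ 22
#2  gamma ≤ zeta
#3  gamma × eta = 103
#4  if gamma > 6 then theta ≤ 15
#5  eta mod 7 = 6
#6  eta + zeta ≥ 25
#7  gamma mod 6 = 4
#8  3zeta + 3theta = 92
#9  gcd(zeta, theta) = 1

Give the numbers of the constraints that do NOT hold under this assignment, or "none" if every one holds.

#1 gamma + zeta = 8 + 15 = 23; 23 ≥ 22  ✔
#2 gamma = 8, zeta = 15; 8 ≤ 15  ✔
#3 gamma × eta = 8 × 13 = 104, not 103  ✘
#4 gamma = 8 > 6, so we need theta ≤ 15; theta = 15 ≤ 15  ✔
#5 13 mod 7 = 6  ✔
#6 eta + zeta = 13 + 15 = 28; 28 ≥ 25  ✔
#7 8 mod 6 = 2, not 4  ✘
#8 3zeta + 3theta = 3(15) + 3(15) = 90, not 92  ✘
#9 gcd(15, 15) = 15, not 1  ✘

Constraints 3, 7, 8, and 9 do not hold.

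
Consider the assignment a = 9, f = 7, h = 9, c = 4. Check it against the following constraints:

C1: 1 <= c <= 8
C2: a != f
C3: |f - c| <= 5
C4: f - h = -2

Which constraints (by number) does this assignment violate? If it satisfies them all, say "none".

None — every constraint holds.

C1: c = 4 lies in [1, 8]  true
C2: a = 9, f = 7; distinct  true
C3: |7 - 4| = 3; 3 ≤ 5  true
C4: f - h = 7 - 9 = -2  true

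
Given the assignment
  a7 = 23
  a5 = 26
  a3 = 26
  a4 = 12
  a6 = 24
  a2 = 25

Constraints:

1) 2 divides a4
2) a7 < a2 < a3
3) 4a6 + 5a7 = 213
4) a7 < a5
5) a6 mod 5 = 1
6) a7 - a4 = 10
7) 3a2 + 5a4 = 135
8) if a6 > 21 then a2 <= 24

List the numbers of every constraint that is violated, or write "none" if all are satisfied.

Violated: 3, 5, 6, and 8.

1) 12 / 2 = 6, so 2 divides 12 — OK.
2) values 23 < 25 < 26 — OK.
3) 4a6 + 5a7 = 4(24) + 5(23) = 211, not 213 — violated.
4) a7 = 23, a5 = 26; 23 < 26 — OK.
5) 24 mod 5 = 4, not 1 — violated.
6) a7 - a4 = 23 - 12 = 11, not 10 — violated.
7) 3a2 + 5a4 = 3(25) + 5(12) = 135 — OK.
8) a6 = 24 > 21, so we need a2 ≤ 24; but a2 = 25 > 24 — violated.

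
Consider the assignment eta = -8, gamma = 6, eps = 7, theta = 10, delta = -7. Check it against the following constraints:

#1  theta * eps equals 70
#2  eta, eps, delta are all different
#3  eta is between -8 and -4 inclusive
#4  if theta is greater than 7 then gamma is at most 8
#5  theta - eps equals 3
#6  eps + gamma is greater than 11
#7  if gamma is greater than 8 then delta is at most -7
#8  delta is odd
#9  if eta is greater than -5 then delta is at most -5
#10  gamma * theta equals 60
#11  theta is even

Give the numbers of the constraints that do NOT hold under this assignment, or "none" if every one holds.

The assignment satisfies every constraint.

#1 theta * eps = 10 * 7 = 70 — OK.
#2 values -8, 7, -7 are pairwise distinct — OK.
#3 eta = -8 lies in [-8, -4] — OK.
#4 theta = 10 > 7, so we need gamma ≤ 8; gamma = 6 ≤ 8 — OK.
#5 theta - eps = 10 - 7 = 3 — OK.
#6 eps + gamma = 7 + 6 = 13; 13 > 11 — OK.
#7 gamma = 6, not > 8; antecedent false, conditional vacuously true — OK.
#8 delta = -7 is odd — OK.
#9 eta = -8, not > -5; antecedent false, conditional vacuously true — OK.
#10 gamma * theta = 6 * 10 = 60 — OK.
#11 theta = 10 is even — OK.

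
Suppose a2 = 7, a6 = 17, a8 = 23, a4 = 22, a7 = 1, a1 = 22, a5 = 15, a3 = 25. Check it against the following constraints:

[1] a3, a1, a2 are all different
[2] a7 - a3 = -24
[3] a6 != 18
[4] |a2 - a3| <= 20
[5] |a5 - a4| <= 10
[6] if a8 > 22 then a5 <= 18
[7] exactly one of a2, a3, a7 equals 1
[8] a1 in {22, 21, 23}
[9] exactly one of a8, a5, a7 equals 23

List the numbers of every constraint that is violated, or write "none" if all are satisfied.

[1] values 25, 22, 7 are pairwise distinct  yes
[2] a7 - a3 = 1 - 25 = -24  yes
[3] a6 = 17, and 17 ≠ 18  yes
[4] |7 - 25| = 18; 18 ≤ 20  yes
[5] |15 - 22| = 7; 7 ≤ 10  yes
[6] a8 = 23 > 22, so we need a5 ≤ 18; a5 = 15 ≤ 18  yes
[7] a2=7, a3=25, a7=1; 1 of them equals 1  yes
[8] a1 = 22 is in {22, 21, 23}  yes
[9] a8=23, a5=15, a7=1; 1 of them equals 23  yes

All constraints are satisfied.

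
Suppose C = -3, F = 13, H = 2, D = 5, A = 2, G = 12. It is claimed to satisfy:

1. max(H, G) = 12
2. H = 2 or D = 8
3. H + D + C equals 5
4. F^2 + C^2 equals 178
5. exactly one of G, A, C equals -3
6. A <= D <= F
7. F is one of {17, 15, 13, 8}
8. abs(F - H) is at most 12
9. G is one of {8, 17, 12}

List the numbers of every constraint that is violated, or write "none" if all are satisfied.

1. max(2, 12) = 12  ✔
2. H = 2 = 2 (first disjunct)  ✔
3. H + D + C = 2 + 5 + (-3) = 4, not 5  ✘
4. F^2 + C^2 = 13^2 + (-3)^2 = 169 + 9 = 178  ✔
5. G=12, A=2, C=-3; 1 of them equals -3  ✔
6. values 2 <= 5 <= 13  ✔
7. F = 13 is in {17, 15, 13, 8}  ✔
8. abs(13 - 2) = 11; 11 ≤ 12  ✔
9. G = 12 is in {8, 17, 12}  ✔

Constraint 3 is violated.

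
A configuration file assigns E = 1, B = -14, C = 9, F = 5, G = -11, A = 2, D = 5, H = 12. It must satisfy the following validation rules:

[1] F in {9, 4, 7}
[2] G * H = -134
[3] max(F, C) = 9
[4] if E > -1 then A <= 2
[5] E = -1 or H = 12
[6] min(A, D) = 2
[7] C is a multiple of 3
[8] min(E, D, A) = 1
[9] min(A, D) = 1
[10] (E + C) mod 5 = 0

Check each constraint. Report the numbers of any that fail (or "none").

[1] F = 5 is not in {9, 4, 7} — does not hold.
[2] G * H = -11 * 12 = -132, not -134 — does not hold.
[3] max(5, 9) = 9 — holds.
[4] E = 1 > -1, so we need A ≤ 2; A = 2 ≤ 2 — holds.
[5] E = 1 ≠ -1, but H = 12 = 12 (second disjunct) — holds.
[6] min(2, 5) = 2 — holds.
[7] 9 / 3 = 3, so 3 divides 9 — holds.
[8] min(1, 5, 2) = 1 — holds.
[9] min(2, 5) = 2, not 1 — does not hold.
[10] E + C = 10; 10 mod 5 = 0 — holds.

No — constraints 1, 2, 9 are not satisfied.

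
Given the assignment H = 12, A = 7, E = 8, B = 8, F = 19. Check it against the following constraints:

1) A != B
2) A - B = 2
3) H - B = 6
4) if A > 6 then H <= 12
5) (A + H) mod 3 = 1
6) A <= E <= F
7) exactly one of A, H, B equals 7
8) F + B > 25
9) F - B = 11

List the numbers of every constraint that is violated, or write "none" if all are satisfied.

Constraints 2 and 3 do not hold.

1) A = 7, B = 8; distinct  ✔
2) A - B = 7 - 8 = -1, not 2  ✘
3) H - B = 12 - 8 = 4, not 6  ✘
4) A = 7 > 6, so we need H ≤ 12; H = 12 ≤ 12  ✔
5) A + H = 19; 19 mod 3 = 1  ✔
6) values 7 <= 8 <= 19  ✔
7) A=7, H=12, B=8; 1 of them equals 7  ✔
8) F + B = 19 + 8 = 27; 27 > 25  ✔
9) F - B = 19 - 8 = 11  ✔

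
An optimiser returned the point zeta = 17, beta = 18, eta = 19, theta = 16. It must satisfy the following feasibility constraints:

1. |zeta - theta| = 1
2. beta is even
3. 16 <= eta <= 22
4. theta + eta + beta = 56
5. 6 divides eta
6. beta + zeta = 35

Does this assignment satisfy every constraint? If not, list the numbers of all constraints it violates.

Constraints 4 and 5 do not hold.

1. |17 - 16| = 1 — holds.
2. beta = 18 is even — holds.
3. eta = 19 lies in [16, 22] — holds.
4. theta + eta + beta = 16 + 19 + 18 = 53, not 56 — does not hold.
5. 19 = 6*3 + 1, so 6 does not divide 19 — does not hold.
6. beta + zeta = 18 + 17 = 35 — holds.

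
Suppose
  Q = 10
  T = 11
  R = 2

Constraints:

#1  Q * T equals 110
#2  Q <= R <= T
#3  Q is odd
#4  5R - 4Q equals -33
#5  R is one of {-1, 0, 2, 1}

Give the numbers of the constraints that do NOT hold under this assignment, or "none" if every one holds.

#1 Q * T = 10 * 11 = 110 — satisfied.
#2 values 10, 2, 11; Q = 10 is not <= R = 2 — violated.
#3 Q = 10 is even — violated.
#4 5R - 4Q = 5(2) - 4(10) = -30, not -33 — violated.
#5 R = 2 is in {-1, 0, 2, 1} — satisfied.

The assignment fails constraints 2, 3, and 4.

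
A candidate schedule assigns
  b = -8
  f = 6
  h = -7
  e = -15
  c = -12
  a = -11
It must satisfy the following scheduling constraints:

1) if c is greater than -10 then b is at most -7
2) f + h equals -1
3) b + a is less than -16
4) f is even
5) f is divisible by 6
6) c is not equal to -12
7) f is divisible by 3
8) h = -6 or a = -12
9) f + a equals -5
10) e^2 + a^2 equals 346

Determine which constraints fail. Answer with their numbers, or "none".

Constraints 6, 8 do not hold.

1) c = -12, not > -10; antecedent false, conditional vacuously true  OK
2) f + h = 6 + (-7) = -1  OK
3) b + a = -8 + (-11) = -19; -19 < -16  OK
4) f = 6 is even  OK
5) 6 / 6 = 1, so 6 divides 6  OK
6) c = -12, but -12 is required to differ  FAIL
7) 6 / 3 = 2, so 3 divides 6  OK
8) h = -7 ≠ -6 and a = -11 ≠ -12; both disjuncts false  FAIL
9) f + a = 6 + (-11) = -5  OK
10) e^2 + a^2 = (-15)^2 + (-11)^2 = 225 + 121 = 346  OK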